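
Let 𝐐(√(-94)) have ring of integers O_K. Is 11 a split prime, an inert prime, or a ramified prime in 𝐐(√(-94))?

Since -94 ≢ 1 mod 4, the ring of integers is ℤ[√-94] with discriminant 4·(-94) = -376.
11 ∤ -376, so 11 is unramified.
Compute (-94/11) via Euler: 5^((11-1)/2) mod 11 = 1, so (-94/11) = 1.
(-94/11) = 1, so 11 splits.

split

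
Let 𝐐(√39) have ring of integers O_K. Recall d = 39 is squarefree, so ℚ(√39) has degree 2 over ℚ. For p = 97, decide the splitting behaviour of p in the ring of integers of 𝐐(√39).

p is inert

Since 39 ≢ 1 mod 4, the ring of integers is ℤ[√39] with discriminant 4·39 = 156.
Since gcd(97, 156) = 1 the prime 97 does not ramify.
Legendre symbol by Euler's criterion: (39/97) ≡ 39^48 ≡ 96 (mod 97), i.e. (39/97) = -1.
Legendre symbol -1 ⇒ 97 is inert.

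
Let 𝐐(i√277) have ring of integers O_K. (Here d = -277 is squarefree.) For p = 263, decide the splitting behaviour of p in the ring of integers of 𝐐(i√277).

splits completely

Since -277 ≢ 1 mod 4, the ring of integers is ℤ[√-277] with discriminant 4·(-277) = -1108.
disc(K) = -1108 is not divisible by 263; 263 is unramified.
Legendre symbol by Euler's criterion: (-277/263) ≡ (-277)^131 ≡ 1 (mod 263), i.e. (-277/263) = 1.
(-277/263) = 1, so 263 splits.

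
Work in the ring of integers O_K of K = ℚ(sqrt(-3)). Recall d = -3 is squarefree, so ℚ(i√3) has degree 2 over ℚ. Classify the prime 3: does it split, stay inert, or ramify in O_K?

Since -3 ≡ 1 mod 4, the ring of integers is ℤ[(1+√-3)/2] with discriminant -3.
disc(K) = -3 = 3·(-1), so p = 3 is ramified.

p ramifies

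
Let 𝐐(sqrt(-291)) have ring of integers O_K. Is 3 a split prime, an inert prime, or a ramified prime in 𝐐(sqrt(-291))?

p ramifies

-291 mod 4 = 1, hence disc K = -291 and O_K = ℤ[(1+√-291)/2].
disc(K) = -291 = 3·(-97), so p = 3 is ramified.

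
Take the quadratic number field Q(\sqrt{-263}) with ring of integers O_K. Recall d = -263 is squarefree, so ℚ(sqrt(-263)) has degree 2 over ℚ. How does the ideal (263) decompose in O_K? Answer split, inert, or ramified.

p ramifies

Since -263 ≡ 1 mod 4, the ring of integers is ℤ[(1+√-263)/2] with discriminant -263.
disc(K) = -263 = 263·(-1), so p = 263 is ramified.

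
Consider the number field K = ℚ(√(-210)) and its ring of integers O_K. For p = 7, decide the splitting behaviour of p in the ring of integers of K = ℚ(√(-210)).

Since -210 ≢ 1 mod 4, the ring of integers is ℤ[√-210] with discriminant 4·(-210) = -840.
Ramification test: 7 | -840. The prime 7 ramifies in K.

7 is ramified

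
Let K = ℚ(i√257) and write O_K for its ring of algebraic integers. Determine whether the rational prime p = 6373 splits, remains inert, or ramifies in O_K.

p splits

-257 mod 4 = 3, hence disc K = 4·(-257) = -1028 and O_K = ℤ[√-257].
disc(K) = -1028 is not divisible by 6373; 6373 is unramified.
Euler's criterion: (-257)^3186 mod 6373 = 1. Thus (-257|6373) = 1.
Legendre symbol 1 ⇒ 6373 is split.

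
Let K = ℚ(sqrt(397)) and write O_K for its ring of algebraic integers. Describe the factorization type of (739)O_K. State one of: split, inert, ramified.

Since 397 ≡ 1 mod 4, the ring of integers is ℤ[(1+√397)/2] with discriminant 397.
disc(K) = 397 is not divisible by 739; 739 is unramified.
Euler's criterion: 397^369 mod 739 = 738. Thus (397|739) = -1.
d is a non-residue mod p, hence 739 remains inert in O_K.

inert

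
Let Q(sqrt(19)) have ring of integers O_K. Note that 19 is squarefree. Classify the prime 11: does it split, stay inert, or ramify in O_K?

d = 19 ≡ 3 (mod 4), so O_K = ℤ[√19] and disc(K) = 4d = 76.
11 ∤ 76, so 11 is unramified.
Euler's criterion: 19^5 mod 11 = 10. Thus (19|11) = -1.
d is a non-residue mod p, hence 11 remains inert in O_K.

remains prime (inert)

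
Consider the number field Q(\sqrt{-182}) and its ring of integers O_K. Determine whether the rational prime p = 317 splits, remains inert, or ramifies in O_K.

317 splits in O_K

d = -182 ≡ 2 (mod 4), so O_K = ℤ[√-182] and disc(K) = 4d = -728.
317 ∤ -728, so 317 is unramified.
Compute (-182/317) via Euler: 135^((317-1)/2) mod 317 = 1, so (-182/317) = 1.
Legendre symbol 1 ⇒ 317 is split.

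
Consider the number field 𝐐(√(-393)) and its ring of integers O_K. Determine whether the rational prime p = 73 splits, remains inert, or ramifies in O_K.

inert

d = -393 ≡ 3 (mod 4), so O_K = ℤ[√-393] and disc(K) = 4d = -1572.
disc(K) = -1572 is not divisible by 73; 73 is unramified.
(-393/73) = 45^36 mod 73 = 72, giving Legendre symbol -1.
Legendre symbol -1 ⇒ 73 is inert.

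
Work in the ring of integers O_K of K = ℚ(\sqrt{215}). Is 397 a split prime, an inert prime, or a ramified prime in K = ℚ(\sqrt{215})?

d = 215 ≡ 3 (mod 4), so O_K = ℤ[√215] and disc(K) = 4d = 860.
Since gcd(397, 860) = 1 the prime 397 does not ramify.
Euler's criterion: 215^198 mod 397 = 396. Thus (215|397) = -1.
Legendre symbol -1 ⇒ 397 is inert.

p is inert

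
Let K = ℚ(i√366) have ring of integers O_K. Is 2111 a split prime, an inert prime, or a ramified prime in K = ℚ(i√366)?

split — (2111) = 𝔭₁𝔭₂ with 𝔭₁ ≠ 𝔭₂

d = -366 ≡ 2 (mod 4), so O_K = ℤ[√-366] and disc(K) = 4d = -1464.
disc(K) = -1464 is not divisible by 2111; 2111 is unramified.
Euler's criterion: (-366)^1055 mod 2111 = 1. Thus (-366|2111) = 1.
d is a quadratic residue mod p, hence 2111 splits in O_K.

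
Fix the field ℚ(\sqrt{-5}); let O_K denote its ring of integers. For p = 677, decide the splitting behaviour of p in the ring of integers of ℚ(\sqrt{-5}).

d = -5 ≡ 3 (mod 4), so O_K = ℤ[√-5] and disc(K) = 4d = -20.
Since gcd(677, -20) = 1 the prime 677 does not ramify.
Legendre symbol by Euler's criterion: (-5/677) ≡ (-5)^338 ≡ 676 (mod 677), i.e. (-5/677) = -1.
(-5/677) = -1, so 677 is inert.

remains prime (inert)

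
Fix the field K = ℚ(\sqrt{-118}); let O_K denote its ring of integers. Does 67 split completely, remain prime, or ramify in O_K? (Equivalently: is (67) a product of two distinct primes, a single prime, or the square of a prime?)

67 splits in O_K

Since -118 ≢ 1 mod 4, the ring of integers is ℤ[√-118] with discriminant 4·(-118) = -472.
67 ∤ -472, so 67 is unramified.
Compute (-118/67) via Euler: 16^((67-1)/2) mod 67 = 1, so (-118/67) = 1.
d is a quadratic residue mod p, hence 67 splits in O_K.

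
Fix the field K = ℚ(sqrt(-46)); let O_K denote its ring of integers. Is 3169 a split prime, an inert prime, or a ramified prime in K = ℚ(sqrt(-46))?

d = -46 ≡ 2 (mod 4), so O_K = ℤ[√-46] and disc(K) = 4d = -184.
disc(K) = -184 is not divisible by 3169; 3169 is unramified.
Euler's criterion: (-46)^1584 mod 3169 = 1. Thus (-46|3169) = 1.
d is a quadratic residue mod p, hence 3169 splits in O_K.

split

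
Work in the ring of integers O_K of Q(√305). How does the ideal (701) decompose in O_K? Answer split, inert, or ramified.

inert

305 mod 4 = 1, hence disc K = 305 and O_K = ℤ[(1+√305)/2].
Since gcd(701, 305) = 1 the prime 701 does not ramify.
Euler's criterion: 305^350 mod 701 = 700. Thus (305|701) = -1.
Legendre symbol -1 ⇒ 701 is inert.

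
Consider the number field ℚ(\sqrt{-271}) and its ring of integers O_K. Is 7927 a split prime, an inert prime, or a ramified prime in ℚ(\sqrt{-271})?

d = -271 ≡ 1 (mod 4), so O_K = ℤ[(1+√-271)/2] and disc(K) = d = -271.
Since gcd(7927, -271) = 1 the prime 7927 does not ramify.
Compute (-271/7927) via Euler: 7656^((7927-1)/2) mod 7927 = 1, so (-271/7927) = 1.
(-271/7927) = 1, so 7927 splits.

p splits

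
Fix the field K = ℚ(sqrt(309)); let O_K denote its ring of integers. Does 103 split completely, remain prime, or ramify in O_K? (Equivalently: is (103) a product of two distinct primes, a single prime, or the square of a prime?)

p ramifies

Since 309 ≡ 1 mod 4, the ring of integers is ℤ[(1+√309)/2] with discriminant 309.
103 divides disc(K) = 309, so 103 ramifies.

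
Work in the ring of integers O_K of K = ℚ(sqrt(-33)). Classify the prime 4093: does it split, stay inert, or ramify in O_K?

splits completely

Since -33 ≢ 1 mod 4, the ring of integers is ℤ[√-33] with discriminant 4·(-33) = -132.
disc(K) = -132 is not divisible by 4093; 4093 is unramified.
Legendre symbol by Euler's criterion: (-33/4093) ≡ (-33)^2046 ≡ 1 (mod 4093), i.e. (-33/4093) = 1.
(-33/4093) = 1, so 4093 splits.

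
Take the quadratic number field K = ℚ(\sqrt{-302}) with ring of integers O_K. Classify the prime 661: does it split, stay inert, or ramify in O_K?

661 splits in O_K

Since -302 ≢ 1 mod 4, the ring of integers is ℤ[√-302] with discriminant 4·(-302) = -1208.
Since gcd(661, -1208) = 1 the prime 661 does not ramify.
Euler's criterion: (-302)^330 mod 661 = 1. Thus (-302|661) = 1.
d is a quadratic residue mod p, hence 661 splits in O_K.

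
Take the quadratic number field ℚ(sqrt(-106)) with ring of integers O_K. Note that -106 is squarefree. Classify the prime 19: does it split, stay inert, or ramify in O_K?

inert — (19) stays prime in O_K

-106 mod 4 = 2, hence disc K = 4·(-106) = -424 and O_K = ℤ[√-106].
Since gcd(19, -424) = 1 the prime 19 does not ramify.
Legendre symbol by Euler's criterion: (-106/19) ≡ (-106)^9 ≡ 18 (mod 19), i.e. (-106/19) = -1.
(-106/19) = -1, so 19 is inert.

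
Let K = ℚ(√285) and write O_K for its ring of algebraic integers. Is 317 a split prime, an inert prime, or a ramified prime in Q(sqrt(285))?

inert

285 mod 4 = 1, hence disc K = 285 and O_K = ℤ[(1+√285)/2].
317 ∤ 285, so 317 is unramified.
Compute (285/317) via Euler: 285^((317-1)/2) mod 317 = 316, so (285/317) = -1.
Legendre symbol -1 ⇒ 317 is inert.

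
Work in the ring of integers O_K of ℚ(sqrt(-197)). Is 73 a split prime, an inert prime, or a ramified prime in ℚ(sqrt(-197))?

inert — (73) stays prime in O_K

Since -197 ≢ 1 mod 4, the ring of integers is ℤ[√-197] with discriminant 4·(-197) = -788.
disc(K) = -788 is not divisible by 73; 73 is unramified.
Legendre symbol by Euler's criterion: (-197/73) ≡ (-197)^36 ≡ 72 (mod 73), i.e. (-197/73) = -1.
d is a non-residue mod p, hence 73 remains inert in O_K.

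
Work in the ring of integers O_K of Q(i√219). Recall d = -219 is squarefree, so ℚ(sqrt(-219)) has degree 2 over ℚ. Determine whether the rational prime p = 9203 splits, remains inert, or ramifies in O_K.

9203 splits in O_K

Since -219 ≡ 1 mod 4, the ring of integers is ℤ[(1+√-219)/2] with discriminant -219.
9203 ∤ -219, so 9203 is unramified.
(-219/9203) = 8984^4601 mod 9203 = 1, giving Legendre symbol 1.
(-219/9203) = 1, so 9203 splits.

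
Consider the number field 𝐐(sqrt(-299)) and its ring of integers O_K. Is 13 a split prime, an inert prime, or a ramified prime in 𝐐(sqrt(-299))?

Since -299 ≡ 1 mod 4, the ring of integers is ℤ[(1+√-299)/2] with discriminant -299.
disc(K) = -299 = 13·(-23), so p = 13 is ramified.

p ramifies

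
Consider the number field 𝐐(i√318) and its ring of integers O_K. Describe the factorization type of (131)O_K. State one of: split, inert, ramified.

Since -318 ≢ 1 mod 4, the ring of integers is ℤ[√-318] with discriminant 4·(-318) = -1272.
131 ∤ -1272, so 131 is unramified.
Compute (-318/131) via Euler: 75^((131-1)/2) mod 131 = 1, so (-318/131) = 1.
Legendre symbol 1 ⇒ 131 is split.

splits completely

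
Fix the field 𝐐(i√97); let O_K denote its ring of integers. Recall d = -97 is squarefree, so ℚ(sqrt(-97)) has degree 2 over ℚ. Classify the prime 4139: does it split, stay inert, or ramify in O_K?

d = -97 ≡ 3 (mod 4), so O_K = ℤ[√-97] and disc(K) = 4d = -388.
Since gcd(4139, -388) = 1 the prime 4139 does not ramify.
(-97/4139) = 4042^2069 mod 4139 = 4138, giving Legendre symbol -1.
d is a non-residue mod p, hence 4139 remains inert in O_K.

4139 remains inert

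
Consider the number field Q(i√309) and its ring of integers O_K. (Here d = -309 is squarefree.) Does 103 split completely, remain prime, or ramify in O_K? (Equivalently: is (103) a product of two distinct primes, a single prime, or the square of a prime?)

103 is ramified

Since -309 ≢ 1 mod 4, the ring of integers is ℤ[√-309] with discriminant 4·(-309) = -1236.
103 divides disc(K) = -1236, so 103 ramifies.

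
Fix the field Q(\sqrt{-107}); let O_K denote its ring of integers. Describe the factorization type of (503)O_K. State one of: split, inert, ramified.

Since -107 ≡ 1 mod 4, the ring of integers is ℤ[(1+√-107)/2] with discriminant -107.
503 ∤ -107, so 503 is unramified.
Compute (-107/503) via Euler: 396^((503-1)/2) mod 503 = 1, so (-107/503) = 1.
d is a quadratic residue mod p, hence 503 splits in O_K.

splits completely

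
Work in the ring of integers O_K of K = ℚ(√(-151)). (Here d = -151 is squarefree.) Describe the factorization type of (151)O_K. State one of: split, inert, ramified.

ramified

Since -151 ≡ 1 mod 4, the ring of integers is ℤ[(1+√-151)/2] with discriminant -151.
disc(K) = -151 = 151·(-1), so p = 151 is ramified.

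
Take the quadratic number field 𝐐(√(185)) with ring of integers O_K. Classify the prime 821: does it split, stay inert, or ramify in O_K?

splits completely

Since 185 ≡ 1 mod 4, the ring of integers is ℤ[(1+√185)/2] with discriminant 185.
821 ∤ 185, so 821 is unramified.
Legendre symbol by Euler's criterion: (185/821) ≡ 185^410 ≡ 1 (mod 821), i.e. (185/821) = 1.
d is a quadratic residue mod p, hence 821 splits in O_K.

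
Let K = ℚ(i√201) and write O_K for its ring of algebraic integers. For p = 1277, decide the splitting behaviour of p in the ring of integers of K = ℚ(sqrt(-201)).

-201 mod 4 = 3, hence disc K = 4·(-201) = -804 and O_K = ℤ[√-201].
disc(K) = -804 is not divisible by 1277; 1277 is unramified.
Legendre symbol by Euler's criterion: (-201/1277) ≡ (-201)^638 ≡ 1276 (mod 1277), i.e. (-201/1277) = -1.
d is a non-residue mod p, hence 1277 remains inert in O_K.

p is inert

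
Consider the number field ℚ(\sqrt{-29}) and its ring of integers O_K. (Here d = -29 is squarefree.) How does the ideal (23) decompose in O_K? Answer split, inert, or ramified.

Since -29 ≢ 1 mod 4, the ring of integers is ℤ[√-29] with discriminant 4·(-29) = -116.
23 ∤ -116, so 23 is unramified.
Euler's criterion: (-29)^11 mod 23 = 22. Thus (-29|23) = -1.
d is a non-residue mod p, hence 23 remains inert in O_K.

inert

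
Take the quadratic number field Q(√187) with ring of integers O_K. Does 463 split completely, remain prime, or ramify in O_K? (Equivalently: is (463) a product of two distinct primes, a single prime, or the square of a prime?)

187 mod 4 = 3, hence disc K = 4·187 = 748 and O_K = ℤ[√187].
disc(K) = 748 is not divisible by 463; 463 is unramified.
(187/463) = 187^231 mod 463 = 462, giving Legendre symbol -1.
Legendre symbol -1 ⇒ 463 is inert.

inert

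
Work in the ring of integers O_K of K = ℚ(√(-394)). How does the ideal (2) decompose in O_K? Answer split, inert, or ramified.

-394 mod 4 = 2, hence disc K = 4·(-394) = -1576 and O_K = ℤ[√-394].
Ramification test: 2 | -1576. The prime 2 ramifies in K.

ramified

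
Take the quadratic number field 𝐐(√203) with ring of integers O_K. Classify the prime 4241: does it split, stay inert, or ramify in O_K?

203 mod 4 = 3, hence disc K = 4·203 = 812 and O_K = ℤ[√203].
disc(K) = 812 is not divisible by 4241; 4241 is unramified.
(203/4241) = 203^2120 mod 4241 = 4240, giving Legendre symbol -1.
d is a non-residue mod p, hence 4241 remains inert in O_K.

remains prime (inert)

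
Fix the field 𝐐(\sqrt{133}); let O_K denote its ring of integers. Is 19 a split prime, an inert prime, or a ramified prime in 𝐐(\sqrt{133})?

ramifies in O_K

133 mod 4 = 1, hence disc K = 133 and O_K = ℤ[(1+√133)/2].
disc(K) = 133 = 19·7, so p = 19 is ramified.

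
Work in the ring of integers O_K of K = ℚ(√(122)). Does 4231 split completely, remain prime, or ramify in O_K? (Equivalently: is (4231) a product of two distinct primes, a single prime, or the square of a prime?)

122 mod 4 = 2, hence disc K = 4·122 = 488 and O_K = ℤ[√122].
Since gcd(4231, 488) = 1 the prime 4231 does not ramify.
Legendre symbol by Euler's criterion: (122/4231) ≡ 122^2115 ≡ 1 (mod 4231), i.e. (122/4231) = 1.
(122/4231) = 1, so 4231 splits.

split — (4231) = 𝔭₁𝔭₂ with 𝔭₁ ≠ 𝔭₂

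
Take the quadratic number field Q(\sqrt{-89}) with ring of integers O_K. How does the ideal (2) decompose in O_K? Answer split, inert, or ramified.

ramified — (2) = 𝔭²

d = -89 ≡ 3 (mod 4), so O_K = ℤ[√-89] and disc(K) = 4d = -356.
Ramification test: 2 | -356. The prime 2 ramifies in K.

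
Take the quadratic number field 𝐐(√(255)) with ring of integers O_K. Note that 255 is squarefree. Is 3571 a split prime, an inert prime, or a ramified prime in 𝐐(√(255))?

inert — (3571) stays prime in O_K

d = 255 ≡ 3 (mod 4), so O_K = ℤ[√255] and disc(K) = 4d = 1020.
3571 ∤ 1020, so 3571 is unramified.
Legendre symbol by Euler's criterion: (255/3571) ≡ 255^1785 ≡ 3570 (mod 3571), i.e. (255/3571) = -1.
Legendre symbol -1 ⇒ 3571 is inert.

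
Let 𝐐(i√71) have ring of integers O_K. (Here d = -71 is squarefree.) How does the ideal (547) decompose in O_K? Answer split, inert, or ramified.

Since -71 ≡ 1 mod 4, the ring of integers is ℤ[(1+√-71)/2] with discriminant -71.
Since gcd(547, -71) = 1 the prime 547 does not ramify.
Legendre symbol by Euler's criterion: (-71/547) ≡ (-71)^273 ≡ 1 (mod 547), i.e. (-71/547) = 1.
d is a quadratic residue mod p, hence 547 splits in O_K.

splits completely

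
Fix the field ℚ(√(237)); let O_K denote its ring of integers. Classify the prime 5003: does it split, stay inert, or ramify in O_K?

237 mod 4 = 1, hence disc K = 237 and O_K = ℤ[(1+√237)/2].
Since gcd(5003, 237) = 1 the prime 5003 does not ramify.
Legendre symbol by Euler's criterion: (237/5003) ≡ 237^2501 ≡ 5002 (mod 5003), i.e. (237/5003) = -1.
(237/5003) = -1, so 5003 is inert.

5003 remains inert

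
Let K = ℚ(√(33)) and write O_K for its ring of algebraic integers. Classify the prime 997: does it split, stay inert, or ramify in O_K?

remains prime (inert)

Since 33 ≡ 1 mod 4, the ring of integers is ℤ[(1+√33)/2] with discriminant 33.
997 ∤ 33, so 997 is unramified.
Euler's criterion: 33^498 mod 997 = 996. Thus (33|997) = -1.
Legendre symbol -1 ⇒ 997 is inert.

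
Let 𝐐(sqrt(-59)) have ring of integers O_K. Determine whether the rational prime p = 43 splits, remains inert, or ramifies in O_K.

43 remains inert

Since -59 ≡ 1 mod 4, the ring of integers is ℤ[(1+√-59)/2] with discriminant -59.
Since gcd(43, -59) = 1 the prime 43 does not ramify.
Euler's criterion: (-59)^21 mod 43 = 42. Thus (-59|43) = -1.
d is a non-residue mod p, hence 43 remains inert in O_K.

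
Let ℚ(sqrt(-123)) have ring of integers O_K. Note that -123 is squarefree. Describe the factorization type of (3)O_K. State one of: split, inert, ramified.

Since -123 ≡ 1 mod 4, the ring of integers is ℤ[(1+√-123)/2] with discriminant -123.
Ramification test: 3 | -123. The prime 3 ramifies in K.

ramifies in O_K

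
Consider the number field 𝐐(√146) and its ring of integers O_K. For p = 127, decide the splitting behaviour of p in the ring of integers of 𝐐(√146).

146 mod 4 = 2, hence disc K = 4·146 = 584 and O_K = ℤ[√146].
disc(K) = 584 is not divisible by 127; 127 is unramified.
Compute (146/127) via Euler: 19^((127-1)/2) mod 127 = 1, so (146/127) = 1.
d is a quadratic residue mod p, hence 127 splits in O_K.

split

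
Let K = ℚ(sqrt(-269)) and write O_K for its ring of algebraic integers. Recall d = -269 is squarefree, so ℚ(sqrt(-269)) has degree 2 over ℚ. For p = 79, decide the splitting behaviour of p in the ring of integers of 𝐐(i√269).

Since -269 ≢ 1 mod 4, the ring of integers is ℤ[√-269] with discriminant 4·(-269) = -1076.
79 ∤ -1076, so 79 is unramified.
Compute (-269/79) via Euler: 47^((79-1)/2) mod 79 = 78, so (-269/79) = -1.
Legendre symbol -1 ⇒ 79 is inert.

inert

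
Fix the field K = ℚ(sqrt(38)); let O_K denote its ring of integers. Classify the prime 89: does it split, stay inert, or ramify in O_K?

Since 38 ≢ 1 mod 4, the ring of integers is ℤ[√38] with discriminant 4·38 = 152.
disc(K) = 152 is not divisible by 89; 89 is unramified.
Compute (38/89) via Euler: 38^((89-1)/2) mod 89 = 88, so (38/89) = -1.
d is a non-residue mod p, hence 89 remains inert in O_K.

remains prime (inert)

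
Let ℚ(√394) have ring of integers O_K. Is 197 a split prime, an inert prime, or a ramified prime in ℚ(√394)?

Since 394 ≢ 1 mod 4, the ring of integers is ℤ[√394] with discriminant 4·394 = 1576.
disc(K) = 1576 = 197·8, so p = 197 is ramified.

p ramifies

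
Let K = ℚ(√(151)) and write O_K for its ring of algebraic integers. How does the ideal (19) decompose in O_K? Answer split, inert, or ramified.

151 mod 4 = 3, hence disc K = 4·151 = 604 and O_K = ℤ[√151].
19 ∤ 604, so 19 is unramified.
(151/19) = 18^9 mod 19 = 18, giving Legendre symbol -1.
(151/19) = -1, so 19 is inert.

19 remains inert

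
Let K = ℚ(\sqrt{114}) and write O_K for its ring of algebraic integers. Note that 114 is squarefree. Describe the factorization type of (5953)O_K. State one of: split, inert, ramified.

splits completely

114 mod 4 = 2, hence disc K = 4·114 = 456 and O_K = ℤ[√114].
5953 ∤ 456, so 5953 is unramified.
Compute (114/5953) via Euler: 114^((5953-1)/2) mod 5953 = 1, so (114/5953) = 1.
d is a quadratic residue mod p, hence 5953 splits in O_K.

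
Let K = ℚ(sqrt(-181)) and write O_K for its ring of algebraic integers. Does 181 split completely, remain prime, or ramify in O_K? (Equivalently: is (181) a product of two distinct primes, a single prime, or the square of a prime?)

181 is ramified

Since -181 ≢ 1 mod 4, the ring of integers is ℤ[√-181] with discriminant 4·(-181) = -724.
disc(K) = -724 = 181·(-4), so p = 181 is ramified.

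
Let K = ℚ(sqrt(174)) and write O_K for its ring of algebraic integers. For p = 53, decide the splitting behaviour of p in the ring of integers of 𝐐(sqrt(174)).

p splits

174 mod 4 = 2, hence disc K = 4·174 = 696 and O_K = ℤ[√174].
disc(K) = 696 is not divisible by 53; 53 is unramified.
Compute (174/53) via Euler: 15^((53-1)/2) mod 53 = 1, so (174/53) = 1.
(174/53) = 1, so 53 splits.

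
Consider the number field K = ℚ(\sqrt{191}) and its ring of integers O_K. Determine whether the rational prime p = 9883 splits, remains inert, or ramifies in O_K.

191 mod 4 = 3, hence disc K = 4·191 = 764 and O_K = ℤ[√191].
disc(K) = 764 is not divisible by 9883; 9883 is unramified.
Euler's criterion: 191^4941 mod 9883 = 1. Thus (191|9883) = 1.
(191/9883) = 1, so 9883 splits.

p splits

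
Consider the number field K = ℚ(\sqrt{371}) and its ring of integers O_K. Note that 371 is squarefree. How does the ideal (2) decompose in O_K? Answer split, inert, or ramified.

371 mod 4 = 3, hence disc K = 4·371 = 1484 and O_K = ℤ[√371].
2 divides disc(K) = 1484, so 2 ramifies.

2 is ramified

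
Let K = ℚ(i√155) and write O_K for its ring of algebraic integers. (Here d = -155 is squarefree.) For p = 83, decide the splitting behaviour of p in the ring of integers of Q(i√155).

split — (83) = 𝔭₁𝔭₂ with 𝔭₁ ≠ 𝔭₂

d = -155 ≡ 1 (mod 4), so O_K = ℤ[(1+√-155)/2] and disc(K) = d = -155.
disc(K) = -155 is not divisible by 83; 83 is unramified.
Legendre symbol by Euler's criterion: (-155/83) ≡ (-155)^41 ≡ 1 (mod 83), i.e. (-155/83) = 1.
(-155/83) = 1, so 83 splits.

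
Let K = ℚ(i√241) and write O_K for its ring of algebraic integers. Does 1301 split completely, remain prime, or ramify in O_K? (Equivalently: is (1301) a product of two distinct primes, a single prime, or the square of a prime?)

1301 splits in O_K

Since -241 ≢ 1 mod 4, the ring of integers is ℤ[√-241] with discriminant 4·(-241) = -964.
1301 ∤ -964, so 1301 is unramified.
(-241/1301) = 1060^650 mod 1301 = 1, giving Legendre symbol 1.
Legendre symbol 1 ⇒ 1301 is split.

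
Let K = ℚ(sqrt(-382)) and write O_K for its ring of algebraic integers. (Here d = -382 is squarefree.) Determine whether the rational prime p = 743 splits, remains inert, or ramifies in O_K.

743 splits in O_K

-382 mod 4 = 2, hence disc K = 4·(-382) = -1528 and O_K = ℤ[√-382].
Since gcd(743, -1528) = 1 the prime 743 does not ramify.
Legendre symbol by Euler's criterion: (-382/743) ≡ (-382)^371 ≡ 1 (mod 743), i.e. (-382/743) = 1.
d is a quadratic residue mod p, hence 743 splits in O_K.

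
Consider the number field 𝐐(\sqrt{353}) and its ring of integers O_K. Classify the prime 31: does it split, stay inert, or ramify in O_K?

353 mod 4 = 1, hence disc K = 353 and O_K = ℤ[(1+√353)/2].
31 ∤ 353, so 31 is unramified.
(353/31) = 12^15 mod 31 = 30, giving Legendre symbol -1.
Legendre symbol -1 ⇒ 31 is inert.

remains prime (inert)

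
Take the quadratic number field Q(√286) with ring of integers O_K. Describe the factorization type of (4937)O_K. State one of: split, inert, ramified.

4937 splits in O_K

Since 286 ≢ 1 mod 4, the ring of integers is ℤ[√286] with discriminant 4·286 = 1144.
4937 ∤ 1144, so 4937 is unramified.
Compute (286/4937) via Euler: 286^((4937-1)/2) mod 4937 = 1, so (286/4937) = 1.
Legendre symbol 1 ⇒ 4937 is split.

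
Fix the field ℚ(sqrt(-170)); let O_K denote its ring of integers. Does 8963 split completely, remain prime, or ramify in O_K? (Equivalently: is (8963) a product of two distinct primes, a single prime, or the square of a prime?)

remains prime (inert)

d = -170 ≡ 2 (mod 4), so O_K = ℤ[√-170] and disc(K) = 4d = -680.
disc(K) = -680 is not divisible by 8963; 8963 is unramified.
(-170/8963) = 8793^4481 mod 8963 = 8962, giving Legendre symbol -1.
Legendre symbol -1 ⇒ 8963 is inert.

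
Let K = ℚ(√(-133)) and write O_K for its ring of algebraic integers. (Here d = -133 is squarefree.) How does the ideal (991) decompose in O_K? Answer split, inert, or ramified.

d = -133 ≡ 3 (mod 4), so O_K = ℤ[√-133] and disc(K) = 4d = -532.
991 ∤ -532, so 991 is unramified.
Compute (-133/991) via Euler: 858^((991-1)/2) mod 991 = 1, so (-133/991) = 1.
d is a quadratic residue mod p, hence 991 splits in O_K.

p splits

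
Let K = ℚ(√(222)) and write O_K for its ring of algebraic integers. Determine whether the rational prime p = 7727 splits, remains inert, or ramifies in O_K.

inert

222 mod 4 = 2, hence disc K = 4·222 = 888 and O_K = ℤ[√222].
7727 ∤ 888, so 7727 is unramified.
Euler's criterion: 222^3863 mod 7727 = 7726. Thus (222|7727) = -1.
(222/7727) = -1, so 7727 is inert.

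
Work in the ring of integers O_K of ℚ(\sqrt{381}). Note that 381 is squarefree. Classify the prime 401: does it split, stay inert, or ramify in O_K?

Since 381 ≡ 1 mod 4, the ring of integers is ℤ[(1+√381)/2] with discriminant 381.
Since gcd(401, 381) = 1 the prime 401 does not ramify.
Euler's criterion: 381^200 mod 401 = 1. Thus (381|401) = 1.
(381/401) = 1, so 401 splits.

401 splits in O_K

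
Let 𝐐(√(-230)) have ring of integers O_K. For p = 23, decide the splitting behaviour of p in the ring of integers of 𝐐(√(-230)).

-230 mod 4 = 2, hence disc K = 4·(-230) = -920 and O_K = ℤ[√-230].
disc(K) = -920 = 23·(-40), so p = 23 is ramified.

23 is ramified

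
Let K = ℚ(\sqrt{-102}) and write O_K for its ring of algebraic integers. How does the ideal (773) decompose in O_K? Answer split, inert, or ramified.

split — (773) = 𝔭₁𝔭₂ with 𝔭₁ ≠ 𝔭₂

-102 mod 4 = 2, hence disc K = 4·(-102) = -408 and O_K = ℤ[√-102].
773 ∤ -408, so 773 is unramified.
Compute (-102/773) via Euler: 671^((773-1)/2) mod 773 = 1, so (-102/773) = 1.
Legendre symbol 1 ⇒ 773 is split.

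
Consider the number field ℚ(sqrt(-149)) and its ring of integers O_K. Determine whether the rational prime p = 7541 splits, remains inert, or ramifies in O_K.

remains prime (inert)

-149 mod 4 = 3, hence disc K = 4·(-149) = -596 and O_K = ℤ[√-149].
7541 ∤ -596, so 7541 is unramified.
Compute (-149/7541) via Euler: 7392^((7541-1)/2) mod 7541 = 7540, so (-149/7541) = -1.
Legendre symbol -1 ⇒ 7541 is inert.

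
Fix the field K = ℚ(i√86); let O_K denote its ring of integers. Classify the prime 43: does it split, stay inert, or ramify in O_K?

ramified — (43) = 𝔭²

-86 mod 4 = 2, hence disc K = 4·(-86) = -344 and O_K = ℤ[√-86].
disc(K) = -344 = 43·(-8), so p = 43 is ramified.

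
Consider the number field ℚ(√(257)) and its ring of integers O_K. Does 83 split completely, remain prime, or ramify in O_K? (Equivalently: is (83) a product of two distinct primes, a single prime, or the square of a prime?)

p is inert

Since 257 ≡ 1 mod 4, the ring of integers is ℤ[(1+√257)/2] with discriminant 257.
83 ∤ 257, so 83 is unramified.
(257/83) = 8^41 mod 83 = 82, giving Legendre symbol -1.
(257/83) = -1, so 83 is inert.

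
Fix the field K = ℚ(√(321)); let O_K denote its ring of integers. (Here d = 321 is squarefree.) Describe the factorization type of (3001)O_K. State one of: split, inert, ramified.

p is inert

321 mod 4 = 1, hence disc K = 321 and O_K = ℤ[(1+√321)/2].
3001 ∤ 321, so 3001 is unramified.
Legendre symbol by Euler's criterion: (321/3001) ≡ 321^1500 ≡ 3000 (mod 3001), i.e. (321/3001) = -1.
d is a non-residue mod p, hence 3001 remains inert in O_K.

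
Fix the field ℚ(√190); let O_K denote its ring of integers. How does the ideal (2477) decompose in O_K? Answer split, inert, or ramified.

split

190 mod 4 = 2, hence disc K = 4·190 = 760 and O_K = ℤ[√190].
2477 ∤ 760, so 2477 is unramified.
Euler's criterion: 190^1238 mod 2477 = 1. Thus (190|2477) = 1.
d is a quadratic residue mod p, hence 2477 splits in O_K.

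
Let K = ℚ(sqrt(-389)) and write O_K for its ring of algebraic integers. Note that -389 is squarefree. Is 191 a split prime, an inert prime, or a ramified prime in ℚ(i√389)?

p splits

d = -389 ≡ 3 (mod 4), so O_K = ℤ[√-389] and disc(K) = 4d = -1556.
Since gcd(191, -1556) = 1 the prime 191 does not ramify.
Legendre symbol by Euler's criterion: (-389/191) ≡ (-389)^95 ≡ 1 (mod 191), i.e. (-389/191) = 1.
(-389/191) = 1, so 191 splits.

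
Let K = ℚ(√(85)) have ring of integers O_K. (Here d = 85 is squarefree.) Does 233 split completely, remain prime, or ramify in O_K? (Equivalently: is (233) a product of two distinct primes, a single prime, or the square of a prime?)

d = 85 ≡ 1 (mod 4), so O_K = ℤ[(1+√85)/2] and disc(K) = d = 85.
disc(K) = 85 is not divisible by 233; 233 is unramified.
Legendre symbol by Euler's criterion: (85/233) ≡ 85^116 ≡ 1 (mod 233), i.e. (85/233) = 1.
d is a quadratic residue mod p, hence 233 splits in O_K.

233 splits in O_K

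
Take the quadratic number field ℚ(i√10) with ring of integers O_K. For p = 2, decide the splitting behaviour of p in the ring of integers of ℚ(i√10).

-10 mod 4 = 2, hence disc K = 4·(-10) = -40 and O_K = ℤ[√-10].
disc(K) = -40 = 2·(-20), so p = 2 is ramified.

p ramifies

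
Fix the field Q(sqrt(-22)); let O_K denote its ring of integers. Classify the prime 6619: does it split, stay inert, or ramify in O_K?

-22 mod 4 = 2, hence disc K = 4·(-22) = -88 and O_K = ℤ[√-22].
Since gcd(6619, -88) = 1 the prime 6619 does not ramify.
Compute (-22/6619) via Euler: 6597^((6619-1)/2) mod 6619 = 1, so (-22/6619) = 1.
(-22/6619) = 1, so 6619 splits.

split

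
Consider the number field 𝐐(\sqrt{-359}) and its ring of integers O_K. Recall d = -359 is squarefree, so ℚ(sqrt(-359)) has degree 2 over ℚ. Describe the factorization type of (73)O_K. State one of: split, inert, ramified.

Since -359 ≡ 1 mod 4, the ring of integers is ℤ[(1+√-359)/2] with discriminant -359.
Since gcd(73, -359) = 1 the prime 73 does not ramify.
Legendre symbol by Euler's criterion: (-359/73) ≡ (-359)^36 ≡ 1 (mod 73), i.e. (-359/73) = 1.
(-359/73) = 1, so 73 splits.

splits completely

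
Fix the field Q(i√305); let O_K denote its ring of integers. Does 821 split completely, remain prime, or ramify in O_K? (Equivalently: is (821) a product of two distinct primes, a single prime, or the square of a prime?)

d = -305 ≡ 3 (mod 4), so O_K = ℤ[√-305] and disc(K) = 4d = -1220.
821 ∤ -1220, so 821 is unramified.
Euler's criterion: (-305)^410 mod 821 = 820. Thus (-305|821) = -1.
d is a non-residue mod p, hence 821 remains inert in O_K.

inert — (821) stays prime in O_K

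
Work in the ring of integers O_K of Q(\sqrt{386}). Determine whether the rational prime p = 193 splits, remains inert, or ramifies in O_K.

ramified — (193) = 𝔭²

Since 386 ≢ 1 mod 4, the ring of integers is ℤ[√386] with discriminant 4·386 = 1544.
193 divides disc(K) = 1544, so 193 ramifies.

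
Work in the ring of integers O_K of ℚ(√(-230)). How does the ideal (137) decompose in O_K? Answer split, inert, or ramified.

p splits

-230 mod 4 = 2, hence disc K = 4·(-230) = -920 and O_K = ℤ[√-230].
137 ∤ -920, so 137 is unramified.
Compute (-230/137) via Euler: 44^((137-1)/2) mod 137 = 1, so (-230/137) = 1.
(-230/137) = 1, so 137 splits.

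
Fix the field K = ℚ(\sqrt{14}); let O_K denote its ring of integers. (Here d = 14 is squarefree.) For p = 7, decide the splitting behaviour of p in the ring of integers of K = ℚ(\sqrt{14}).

7 is ramified

d = 14 ≡ 2 (mod 4), so O_K = ℤ[√14] and disc(K) = 4d = 56.
Ramification test: 7 | 56. The prime 7 ramifies in K.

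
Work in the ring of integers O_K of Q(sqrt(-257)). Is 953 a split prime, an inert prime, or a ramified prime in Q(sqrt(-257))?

remains prime (inert)

-257 mod 4 = 3, hence disc K = 4·(-257) = -1028 and O_K = ℤ[√-257].
disc(K) = -1028 is not divisible by 953; 953 is unramified.
(-257/953) = 696^476 mod 953 = 952, giving Legendre symbol -1.
(-257/953) = -1, so 953 is inert.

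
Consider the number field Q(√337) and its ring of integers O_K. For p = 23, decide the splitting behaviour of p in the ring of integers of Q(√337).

23 remains inert

337 mod 4 = 1, hence disc K = 337 and O_K = ℤ[(1+√337)/2].
Since gcd(23, 337) = 1 the prime 23 does not ramify.
Euler's criterion: 337^11 mod 23 = 22. Thus (337|23) = -1.
d is a non-residue mod p, hence 23 remains inert in O_K.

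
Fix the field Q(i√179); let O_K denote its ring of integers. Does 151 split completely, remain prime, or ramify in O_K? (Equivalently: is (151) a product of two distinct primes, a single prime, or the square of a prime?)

d = -179 ≡ 1 (mod 4), so O_K = ℤ[(1+√-179)/2] and disc(K) = d = -179.
disc(K) = -179 is not divisible by 151; 151 is unramified.
Compute (-179/151) via Euler: 123^((151-1)/2) mod 151 = 1, so (-179/151) = 1.
(-179/151) = 1, so 151 splits.

151 splits in O_K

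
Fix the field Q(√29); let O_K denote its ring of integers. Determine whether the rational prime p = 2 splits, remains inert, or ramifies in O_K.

remains prime (inert)

d = 29 ≡ 1 (mod 4), so O_K = ℤ[(1+√29)/2] and disc(K) = d = 29.
Since gcd(2, 29) = 1 the prime 2 does not ramify.
For p = 2 with d ≡ 1 (mod 4): d mod 8 = 5, so 2 is inert.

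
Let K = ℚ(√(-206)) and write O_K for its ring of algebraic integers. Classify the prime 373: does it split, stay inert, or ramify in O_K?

inert — (373) stays prime in O_K

-206 mod 4 = 2, hence disc K = 4·(-206) = -824 and O_K = ℤ[√-206].
disc(K) = -824 is not divisible by 373; 373 is unramified.
(-206/373) = 167^186 mod 373 = 372, giving Legendre symbol -1.
(-206/373) = -1, so 373 is inert.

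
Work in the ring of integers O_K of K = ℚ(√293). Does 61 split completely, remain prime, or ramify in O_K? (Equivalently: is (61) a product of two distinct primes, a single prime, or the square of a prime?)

Since 293 ≡ 1 mod 4, the ring of integers is ℤ[(1+√293)/2] with discriminant 293.
disc(K) = 293 is not divisible by 61; 61 is unramified.
Compute (293/61) via Euler: 49^((61-1)/2) mod 61 = 1, so (293/61) = 1.
(293/61) = 1, so 61 splits.

p splits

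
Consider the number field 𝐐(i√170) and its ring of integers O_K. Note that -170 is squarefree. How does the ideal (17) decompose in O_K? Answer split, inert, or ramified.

Since -170 ≢ 1 mod 4, the ring of integers is ℤ[√-170] with discriminant 4·(-170) = -680.
17 divides disc(K) = -680, so 17 ramifies.

ramified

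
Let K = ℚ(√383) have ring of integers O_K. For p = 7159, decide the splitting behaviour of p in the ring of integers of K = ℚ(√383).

remains prime (inert)

383 mod 4 = 3, hence disc K = 4·383 = 1532 and O_K = ℤ[√383].
7159 ∤ 1532, so 7159 is unramified.
Compute (383/7159) via Euler: 383^((7159-1)/2) mod 7159 = 7158, so (383/7159) = -1.
d is a non-residue mod p, hence 7159 remains inert in O_K.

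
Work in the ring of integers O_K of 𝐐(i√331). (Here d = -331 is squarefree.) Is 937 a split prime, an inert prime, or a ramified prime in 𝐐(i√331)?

937 remains inert

Since -331 ≡ 1 mod 4, the ring of integers is ℤ[(1+√-331)/2] with discriminant -331.
937 ∤ -331, so 937 is unramified.
Euler's criterion: (-331)^468 mod 937 = 936. Thus (-331|937) = -1.
d is a non-residue mod p, hence 937 remains inert in O_K.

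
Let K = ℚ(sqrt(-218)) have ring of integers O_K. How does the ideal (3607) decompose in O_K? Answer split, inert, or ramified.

split

d = -218 ≡ 2 (mod 4), so O_K = ℤ[√-218] and disc(K) = 4d = -872.
Since gcd(3607, -872) = 1 the prime 3607 does not ramify.
Compute (-218/3607) via Euler: 3389^((3607-1)/2) mod 3607 = 1, so (-218/3607) = 1.
Legendre symbol 1 ⇒ 3607 is split.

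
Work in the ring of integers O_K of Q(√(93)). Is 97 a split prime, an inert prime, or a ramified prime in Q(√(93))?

splits completely

93 mod 4 = 1, hence disc K = 93 and O_K = ℤ[(1+√93)/2].
disc(K) = 93 is not divisible by 97; 97 is unramified.
Compute (93/97) via Euler: 93^((97-1)/2) mod 97 = 1, so (93/97) = 1.
(93/97) = 1, so 97 splits.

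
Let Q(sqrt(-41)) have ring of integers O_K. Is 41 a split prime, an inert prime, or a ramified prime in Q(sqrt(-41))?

d = -41 ≡ 3 (mod 4), so O_K = ℤ[√-41] and disc(K) = 4d = -164.
disc(K) = -164 = 41·(-4), so p = 41 is ramified.

ramified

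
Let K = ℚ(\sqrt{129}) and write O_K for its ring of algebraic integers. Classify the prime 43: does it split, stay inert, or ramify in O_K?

p ramifies

d = 129 ≡ 1 (mod 4), so O_K = ℤ[(1+√129)/2] and disc(K) = d = 129.
Ramification test: 43 | 129. The prime 43 ramifies in K.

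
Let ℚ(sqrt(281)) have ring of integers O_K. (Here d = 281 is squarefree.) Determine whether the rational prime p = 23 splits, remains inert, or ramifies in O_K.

inert

281 mod 4 = 1, hence disc K = 281 and O_K = ℤ[(1+√281)/2].
disc(K) = 281 is not divisible by 23; 23 is unramified.
Legendre symbol by Euler's criterion: (281/23) ≡ 281^11 ≡ 22 (mod 23), i.e. (281/23) = -1.
Legendre symbol -1 ⇒ 23 is inert.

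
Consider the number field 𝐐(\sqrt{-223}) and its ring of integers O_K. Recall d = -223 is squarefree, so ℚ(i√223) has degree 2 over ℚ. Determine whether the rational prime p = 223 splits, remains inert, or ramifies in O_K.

ramified — (223) = 𝔭²

d = -223 ≡ 1 (mod 4), so O_K = ℤ[(1+√-223)/2] and disc(K) = d = -223.
223 divides disc(K) = -223, so 223 ramifies.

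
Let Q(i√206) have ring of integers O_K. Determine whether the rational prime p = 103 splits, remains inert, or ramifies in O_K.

d = -206 ≡ 2 (mod 4), so O_K = ℤ[√-206] and disc(K) = 4d = -824.
disc(K) = -824 = 103·(-8), so p = 103 is ramified.

ramifies in O_K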